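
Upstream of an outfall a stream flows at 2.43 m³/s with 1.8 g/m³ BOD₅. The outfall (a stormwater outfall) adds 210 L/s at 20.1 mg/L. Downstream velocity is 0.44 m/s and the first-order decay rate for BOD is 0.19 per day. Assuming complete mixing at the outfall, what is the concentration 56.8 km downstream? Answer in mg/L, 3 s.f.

210 L/s = 0.21 m³/s.
After complete mixing, C₀ = (0.21·20.1 + 2.43·1.8) / 2.64 = 3.256 mg/L.
Travel time t = 5.68e+04 m / 0.44 m/s = 1.291e+05 s = 1.494 d.
C = 3.256·exp(−0.19·1.494) = 3.256·0.7529 = 2.451 mg/L.

2.45 mg/L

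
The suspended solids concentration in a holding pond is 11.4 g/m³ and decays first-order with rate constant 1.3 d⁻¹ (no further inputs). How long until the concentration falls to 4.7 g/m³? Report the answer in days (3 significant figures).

0.682 d

t = ln(C₀/C)/k = ln(11.4/4.7)/1.3 = 0.8861/1.3 = 0.6816 d.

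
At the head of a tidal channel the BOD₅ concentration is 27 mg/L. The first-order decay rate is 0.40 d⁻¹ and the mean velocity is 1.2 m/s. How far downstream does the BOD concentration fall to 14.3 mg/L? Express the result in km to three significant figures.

165 km

From C = C₀·e^(−kt), t = ln(C₀/C)/k = ln(27/14.3)/0.40 = 0.6356/0.40 = 1.589 d.
Distance = v·t = 1.2 m/s × 1.373e+05 s = 1.647e+05 m = 164.7 km.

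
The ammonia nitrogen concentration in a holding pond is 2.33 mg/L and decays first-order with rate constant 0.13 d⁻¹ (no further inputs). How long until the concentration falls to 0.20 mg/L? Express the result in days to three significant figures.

18.9 d

t = ln(C₀/C)/k = ln(2.33/0.20)/0.13 = 2.455/0.13 = 18.89 d.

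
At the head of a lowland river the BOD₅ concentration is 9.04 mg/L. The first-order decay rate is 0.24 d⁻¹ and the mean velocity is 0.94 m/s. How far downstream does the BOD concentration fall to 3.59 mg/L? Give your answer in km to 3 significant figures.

From C = C₀·e^(−kt), t = ln(C₀/C)/k = ln(9.04/3.59)/0.24 = 0.9235/0.24 = 3.848 d.
Distance = v·t = 0.94 m/s × 3.325e+05 s = 3.125e+05 m = 312.5 km.

313 km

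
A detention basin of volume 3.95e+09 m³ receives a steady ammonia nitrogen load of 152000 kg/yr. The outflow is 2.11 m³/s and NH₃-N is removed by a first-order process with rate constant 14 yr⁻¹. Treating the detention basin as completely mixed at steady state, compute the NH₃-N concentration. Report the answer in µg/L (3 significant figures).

Outflow Q = 2.11 m³/s × 3.156e+07 s/yr = 6.659e+07 m³/yr.
Steady-state CSTR mass balance: W = Q·C + k·V·C, so C = W/(Q + kV).
Q + kV = 6.659e+07 + 14·3.95e+09 = 5.537e+10 m³/yr.
C = 152000/5.537e+10 = 2.745e-06 kg/m³ = 0.002745 mg/L = 2.745 µg/L.

2.75 µg/L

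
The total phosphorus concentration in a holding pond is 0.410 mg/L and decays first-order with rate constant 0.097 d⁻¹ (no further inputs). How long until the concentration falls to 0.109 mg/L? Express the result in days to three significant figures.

t = ln(C₀/C)/k = ln(0.410/0.109)/0.097 = 1.325/0.097 = 13.66 d.

13.7 d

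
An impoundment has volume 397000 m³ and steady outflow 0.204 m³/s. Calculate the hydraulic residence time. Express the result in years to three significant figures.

0.0617 yr

Q = 0.204 m³/s × 3.156e+07 s/yr = 6.438e+06 m³/yr.
Hydraulic residence time τ = V/Q = 397000/6.438e+06 = 0.06167 yr.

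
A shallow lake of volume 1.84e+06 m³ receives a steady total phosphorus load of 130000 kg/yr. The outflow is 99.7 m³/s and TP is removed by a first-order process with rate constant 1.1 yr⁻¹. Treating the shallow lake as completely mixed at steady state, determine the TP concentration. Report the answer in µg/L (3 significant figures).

Outflow Q = 99.7 m³/s × 3.156e+07 s/yr = 3.146e+09 m³/yr.
Steady-state CSTR mass balance: W = Q·C + k·V·C, so C = W/(Q + kV).
Q + kV = 3.146e+09 + 1.1·1.84e+06 = 3.148e+09 m³/yr.
C = 130000/3.148e+09 = 4.129e-05 kg/m³ = 0.04129 mg/L = 41.29 µg/L.

41.3 µg/L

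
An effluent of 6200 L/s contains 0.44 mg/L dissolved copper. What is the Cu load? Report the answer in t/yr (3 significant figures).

86.1 t/yr

6200 L/s = 6.2 m³/s.
Mass flux = Q·C = 6.2 m³/s × 0.44 g/m³ = 2.728 g/s.
= 2.728 g/s × 31.56 = 86.09 t/yr.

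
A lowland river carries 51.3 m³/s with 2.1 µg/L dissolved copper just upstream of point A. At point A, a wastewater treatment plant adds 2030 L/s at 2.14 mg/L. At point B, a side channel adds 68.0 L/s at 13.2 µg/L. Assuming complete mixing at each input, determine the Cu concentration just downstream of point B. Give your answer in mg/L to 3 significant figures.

0.0834 mg/L

2.1 µg/L = 0.0021 mg/L.
2030 L/s = 2.03 m³/s.
After input A: C = (51.3·0.0021 + 2.03·2.14) / 53.33 = 0.08348 mg/L.
68.0 L/s = 0.068 m³/s.
13.2 µg/L = 0.0132 mg/L.
After input B: C = (53.33·0.08348 + 0.068·0.0132) / 53.4 = 0.08339 mg/L.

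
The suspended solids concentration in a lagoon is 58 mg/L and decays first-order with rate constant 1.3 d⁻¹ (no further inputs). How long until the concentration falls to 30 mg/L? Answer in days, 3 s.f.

0.507 d

t = ln(C₀/C)/k = ln(58/30)/1.3 = 0.6592/1.3 = 0.5071 d.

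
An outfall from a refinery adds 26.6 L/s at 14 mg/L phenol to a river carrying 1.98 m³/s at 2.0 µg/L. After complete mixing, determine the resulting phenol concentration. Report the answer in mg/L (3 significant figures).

26.6 L/s = 0.0266 m³/s.
2.0 µg/L = 0.002 mg/L.
By mass balance at complete mixing, C = (0.0266·14 + 1.98·0.002) / (0.0266 + 1.98) = 0.3764/2.007 = 0.1876 mg/L.

0.188 mg/L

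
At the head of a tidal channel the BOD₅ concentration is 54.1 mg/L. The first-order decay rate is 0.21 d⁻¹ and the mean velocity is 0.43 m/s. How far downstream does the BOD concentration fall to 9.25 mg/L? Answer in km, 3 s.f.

From C = C₀·e^(−kt), t = ln(C₀/C)/k = ln(54.1/9.25)/0.21 = 1.766/0.21 = 8.411 d.
Distance = v·t = 0.43 m/s × 7.267e+05 s = 3.125e+05 m = 312.5 km.

312 km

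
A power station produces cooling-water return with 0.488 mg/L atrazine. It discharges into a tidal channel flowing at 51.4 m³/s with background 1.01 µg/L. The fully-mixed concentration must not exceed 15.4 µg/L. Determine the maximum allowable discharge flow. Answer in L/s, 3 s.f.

1.01 µg/L = 0.00101 mg/L.
15.4 µg/L = 0.0154 mg/L.
Mass balance at complete mixing: C_std·(Q_w + Q_r) = Q_w·C_e + Q_r·C_b.
Rearranging, Q_w = Q_r·(C_std − C_b)/(C_e − C_std) = 51.4·(0.0154 − 0.00101) / (0.488 − 0.0154) = 1.565 m³/s.
= 1565 L/s.

1570 L/s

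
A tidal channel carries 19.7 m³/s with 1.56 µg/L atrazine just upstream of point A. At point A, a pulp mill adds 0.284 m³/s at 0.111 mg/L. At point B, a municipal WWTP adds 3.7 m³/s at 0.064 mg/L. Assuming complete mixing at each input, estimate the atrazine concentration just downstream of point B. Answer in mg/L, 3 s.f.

1.56 µg/L = 0.00156 mg/L.
After input A: C = (19.7·0.00156 + 0.284·0.111) / 19.98 = 0.003115 mg/L.
After input B: C = (19.98·0.003115 + 3.7·0.064) / 23.68 = 0.01263 mg/L.

0.0126 mg/L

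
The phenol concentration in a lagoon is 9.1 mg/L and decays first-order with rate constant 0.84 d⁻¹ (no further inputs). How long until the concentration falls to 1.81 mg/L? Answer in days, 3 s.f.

1.92 d

t = ln(C₀/C)/k = ln(9.1/1.81)/0.84 = 1.615/0.84 = 1.923 d.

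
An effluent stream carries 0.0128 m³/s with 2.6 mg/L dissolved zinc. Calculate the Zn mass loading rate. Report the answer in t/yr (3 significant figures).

1.05 t/yr

Mass flux = Q·C = 0.0128 m³/s × 2.6 g/m³ = 0.03328 g/s.
= 0.03328 g/s × 31.56 = 1.05 t/yr.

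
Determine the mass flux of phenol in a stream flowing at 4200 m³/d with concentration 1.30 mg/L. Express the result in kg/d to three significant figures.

4200 m³/d = 0.04861 m³/s.
Mass flux = Q·C = 0.04861 m³/s × 1.3 g/m³ = 0.06319 g/s.
= 0.06319 g/s × 86.4 = 5.46 kg/d.

5.46 kg/d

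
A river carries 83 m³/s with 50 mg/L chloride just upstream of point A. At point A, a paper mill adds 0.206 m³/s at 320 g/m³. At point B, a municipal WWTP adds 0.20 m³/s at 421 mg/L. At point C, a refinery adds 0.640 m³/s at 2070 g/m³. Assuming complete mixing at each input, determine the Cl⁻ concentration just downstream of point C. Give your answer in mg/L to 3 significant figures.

After input A: C = (83·50 + 0.206·320) / 83.21 = 50.67 mg/L.
After input B: C = (83.21·50.67 + 0.2·421) / 83.41 = 51.56 mg/L.
After input C: C = (83.41·51.56 + 0.64·2070) / 84.05 = 66.93 mg/L.

66.9 mg/L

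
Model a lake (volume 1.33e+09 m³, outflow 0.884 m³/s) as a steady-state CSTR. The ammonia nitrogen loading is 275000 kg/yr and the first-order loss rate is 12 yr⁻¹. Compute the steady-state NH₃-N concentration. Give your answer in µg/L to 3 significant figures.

Outflow Q = 0.884 m³/s × 3.156e+07 s/yr = 2.79e+07 m³/yr.
Steady-state CSTR mass balance: W = Q·C + k·V·C, so C = W/(Q + kV).
Q + kV = 2.79e+07 + 12·1.33e+09 = 1.599e+10 m³/yr.
C = 275000/1.599e+10 = 1.72e-05 kg/m³ = 0.0172 mg/L = 17.2 µg/L.

17.2 µg/L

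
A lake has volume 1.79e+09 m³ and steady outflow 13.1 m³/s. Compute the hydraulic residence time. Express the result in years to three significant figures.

4.33 yr

Q = 13.1 m³/s × 3.156e+07 s/yr = 4.134e+08 m³/yr.
Hydraulic residence time τ = V/Q = 1.79e+09/4.134e+08 = 4.33 yr.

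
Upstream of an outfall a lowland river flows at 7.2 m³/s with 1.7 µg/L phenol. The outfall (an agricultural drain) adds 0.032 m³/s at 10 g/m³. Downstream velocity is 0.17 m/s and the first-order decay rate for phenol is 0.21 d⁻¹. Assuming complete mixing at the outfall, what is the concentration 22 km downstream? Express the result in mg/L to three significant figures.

0.0335 mg/L

1.7 µg/L = 0.0017 mg/L.
After complete mixing, C₀ = (0.032·10 + 7.2·0.0017) / 7.232 = 0.04594 mg/L.
Travel time t = 2.2e+04 m / 0.17 m/s = 1.294e+05 s = 1.498 d.
C = 0.04594·exp(−0.21·1.498) = 0.04594·0.7301 = 0.03354 mg/L.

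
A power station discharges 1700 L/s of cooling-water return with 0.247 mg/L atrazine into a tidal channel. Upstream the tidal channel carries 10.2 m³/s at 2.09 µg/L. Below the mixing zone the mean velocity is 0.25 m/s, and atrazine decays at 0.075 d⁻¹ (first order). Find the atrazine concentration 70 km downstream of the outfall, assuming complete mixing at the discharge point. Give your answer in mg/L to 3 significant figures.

0.0291 mg/L

1700 L/s = 1.7 m³/s.
2.09 µg/L = 0.00209 mg/L.
After complete mixing, C₀ = (1.7·0.247 + 10.2·0.00209) / 11.9 = 0.03708 mg/L.
Travel time t = 7e+04 m / 0.25 m/s = 2.8e+05 s = 3.241 d.
C = 0.03708·exp(−0.075·3.241) = 0.03708·0.7842 = 0.02908 mg/L.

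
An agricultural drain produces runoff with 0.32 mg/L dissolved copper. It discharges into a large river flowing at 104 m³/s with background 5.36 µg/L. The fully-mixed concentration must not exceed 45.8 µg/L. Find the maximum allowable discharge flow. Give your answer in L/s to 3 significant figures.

15300 L/s

5.36 µg/L = 0.00536 mg/L.
45.8 µg/L = 0.0458 mg/L.
Mass balance at complete mixing: C_std·(Q_w + Q_r) = Q_w·C_e + Q_r·C_b.
Rearranging, Q_w = Q_r·(C_std − C_b)/(C_e − C_std) = 104·(0.0458 − 0.00536) / (0.32 − 0.0458) = 15.34 m³/s.
= 1.534e+04 L/s.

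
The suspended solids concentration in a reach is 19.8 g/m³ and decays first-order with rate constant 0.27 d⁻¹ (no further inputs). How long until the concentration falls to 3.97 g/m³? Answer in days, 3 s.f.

t = ln(C₀/C)/k = ln(19.8/3.97)/0.27 = 1.607/0.27 = 5.952 d.

5.95 d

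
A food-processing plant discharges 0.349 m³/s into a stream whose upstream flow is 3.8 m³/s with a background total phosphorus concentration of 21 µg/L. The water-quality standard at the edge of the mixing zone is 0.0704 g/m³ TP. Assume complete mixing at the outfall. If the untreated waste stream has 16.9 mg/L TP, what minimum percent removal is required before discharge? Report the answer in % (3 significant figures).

96.4 %

21 µg/L = 0.021 mg/L.
Mass balance: 0.0704·4.149 = 0.349·Cₑ + 3.8·0.021.
Cₑ = (0.2921 − 0.0798) / 0.349 = 0.6083 mg/L.
Required removal = 1 − 0.6083/16.9 = 96.4 %.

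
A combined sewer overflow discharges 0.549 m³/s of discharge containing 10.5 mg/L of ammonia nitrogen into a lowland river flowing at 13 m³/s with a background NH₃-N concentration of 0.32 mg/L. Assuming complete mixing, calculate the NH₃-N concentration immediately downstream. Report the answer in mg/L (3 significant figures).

Flow-weighted mixing gives C = (0.549·10.5 + 13·0.32) / (0.549 + 13) = 9.925/13.55 = 0.7325 mg/L.

0.732 mg/L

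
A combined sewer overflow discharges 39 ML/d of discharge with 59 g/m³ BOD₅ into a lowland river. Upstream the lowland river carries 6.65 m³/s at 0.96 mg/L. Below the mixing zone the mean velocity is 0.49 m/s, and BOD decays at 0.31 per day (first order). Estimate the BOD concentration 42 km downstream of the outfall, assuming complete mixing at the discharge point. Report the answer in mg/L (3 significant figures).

3.42 mg/L

39 ML/d = 0.4514 m³/s.
After complete mixing, C₀ = (0.4514·59 + 6.65·0.96) / 7.101 = 4.649 mg/L.
Travel time t = 4.2e+04 m / 0.49 m/s = 8.571e+04 s = 0.9921 d.
C = 4.649·exp(−0.31·0.9921) = 4.649·0.7353 = 3.418 mg/L.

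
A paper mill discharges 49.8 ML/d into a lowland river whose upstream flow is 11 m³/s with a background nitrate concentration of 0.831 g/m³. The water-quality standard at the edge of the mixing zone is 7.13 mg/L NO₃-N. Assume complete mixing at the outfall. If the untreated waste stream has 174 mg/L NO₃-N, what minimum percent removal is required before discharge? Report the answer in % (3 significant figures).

49.8 ML/d = 0.5764 m³/s.
Mass balance: 7.13·11.58 = 0.5764·Cₑ + 11·0.831.
Cₑ = (82.54 − 9.141) / 0.5764 = 127.3 mg/L.
Required removal = 1 − 127.3/174 = 26.81 %.

26.8 %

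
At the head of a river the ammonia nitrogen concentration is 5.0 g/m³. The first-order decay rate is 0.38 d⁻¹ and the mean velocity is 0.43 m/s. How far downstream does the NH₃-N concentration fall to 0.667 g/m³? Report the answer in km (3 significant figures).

From C = C₀·e^(−kt), t = ln(C₀/C)/k = ln(5.0/0.667)/0.38 = 2.014/0.38 = 5.301 d.
Distance = v·t = 0.43 m/s × 4.58e+05 s = 1.969e+05 m = 196.9 km.

197 km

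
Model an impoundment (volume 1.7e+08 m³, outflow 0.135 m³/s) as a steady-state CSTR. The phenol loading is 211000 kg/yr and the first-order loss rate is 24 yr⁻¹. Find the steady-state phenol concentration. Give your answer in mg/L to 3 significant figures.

0.0517 mg/L

Outflow Q = 0.135 m³/s × 3.156e+07 s/yr = 4.26e+06 m³/yr.
Steady-state CSTR mass balance: W = Q·C + k·V·C, so C = W/(Q + kV).
Q + kV = 4.26e+06 + 24·1.7e+08 = 4.084e+09 m³/yr.
C = 211000/4.084e+09 = 5.166e-05 kg/m³ = 0.05166 mg/L.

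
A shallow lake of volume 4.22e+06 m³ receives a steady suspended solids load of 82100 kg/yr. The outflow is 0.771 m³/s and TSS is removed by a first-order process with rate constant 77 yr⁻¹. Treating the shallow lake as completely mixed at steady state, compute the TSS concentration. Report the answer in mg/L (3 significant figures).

Outflow Q = 0.771 m³/s × 3.156e+07 s/yr = 2.433e+07 m³/yr.
Steady-state CSTR mass balance: W = Q·C + k·V·C, so C = W/(Q + kV).
Q + kV = 2.433e+07 + 77·4.22e+06 = 3.493e+08 m³/yr.
C = 82100/3.493e+08 = 0.0002351 kg/m³ = 0.2351 mg/L.

0.235 mg/L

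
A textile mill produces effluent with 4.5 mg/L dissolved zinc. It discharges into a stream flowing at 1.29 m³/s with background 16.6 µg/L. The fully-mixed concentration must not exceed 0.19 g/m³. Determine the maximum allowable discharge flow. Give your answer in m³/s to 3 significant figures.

0.0519 m³/s

16.6 µg/L = 0.0166 mg/L.
Mass balance at complete mixing: C_std·(Q_w + Q_r) = Q_w·C_e + Q_r·C_b.
Rearranging, Q_w = Q_r·(C_std − C_b)/(C_e − C_std) = 1.29·(0.19 − 0.0166) / (4.5 − 0.19) = 0.0519 m³/s.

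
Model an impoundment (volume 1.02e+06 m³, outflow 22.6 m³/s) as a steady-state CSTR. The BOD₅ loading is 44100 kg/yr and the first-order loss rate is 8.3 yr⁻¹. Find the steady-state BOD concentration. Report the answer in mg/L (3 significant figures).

Outflow Q = 22.6 m³/s × 3.156e+07 s/yr = 7.132e+08 m³/yr.
Steady-state CSTR mass balance: W = Q·C + k·V·C, so C = W/(Q + kV).
Q + kV = 7.132e+08 + 8.3·1.02e+06 = 7.217e+08 m³/yr.
C = 44100/7.217e+08 = 6.111e-05 kg/m³ = 0.06111 mg/L.

0.0611 mg/L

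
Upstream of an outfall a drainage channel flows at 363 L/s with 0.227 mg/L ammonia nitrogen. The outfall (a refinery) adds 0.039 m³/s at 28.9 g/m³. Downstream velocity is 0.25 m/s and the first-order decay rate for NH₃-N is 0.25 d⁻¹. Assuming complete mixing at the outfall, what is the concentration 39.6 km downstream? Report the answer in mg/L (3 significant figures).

363 L/s = 0.363 m³/s.
After complete mixing, C₀ = (0.039·28.9 + 0.363·0.227) / 0.402 = 3.009 mg/L.
Travel time t = 3.96e+04 m / 0.25 m/s = 1.584e+05 s = 1.833 d.
C = 3.009·exp(−0.25·1.833) = 3.009·0.6323 = 1.903 mg/L.

1.90 mg/L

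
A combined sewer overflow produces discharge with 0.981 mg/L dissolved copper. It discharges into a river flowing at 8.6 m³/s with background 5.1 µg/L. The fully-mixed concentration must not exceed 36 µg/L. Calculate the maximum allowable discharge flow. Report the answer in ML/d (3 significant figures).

5.1 µg/L = 0.0051 mg/L.
36 µg/L = 0.036 mg/L.
Mass balance at complete mixing: C_std·(Q_w + Q_r) = Q_w·C_e + Q_r·C_b.
Rearranging, Q_w = Q_r·(C_std − C_b)/(C_e − C_std) = 8.6·(0.036 − 0.0051) / (0.981 − 0.036) = 0.2812 m³/s.
= 24.3 ML/d.

24.3 ML/d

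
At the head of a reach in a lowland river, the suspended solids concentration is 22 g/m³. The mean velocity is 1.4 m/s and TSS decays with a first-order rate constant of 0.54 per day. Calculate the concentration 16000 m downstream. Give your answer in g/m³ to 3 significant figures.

Travel time t = 16000 m / 1.4 m/s = 1.6e+04/1.4 = 1.143e+04 s = 0.1323 d.
First-order decay: C = 22·exp(−0.54·0.1323) = 22·0.9311 = 20.48 g/m³.

20.5 g/m³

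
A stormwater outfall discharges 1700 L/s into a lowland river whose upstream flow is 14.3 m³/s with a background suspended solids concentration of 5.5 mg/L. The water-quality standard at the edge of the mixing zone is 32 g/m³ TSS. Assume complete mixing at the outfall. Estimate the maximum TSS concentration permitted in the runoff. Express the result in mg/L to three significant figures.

1700 L/s = 1.7 m³/s.
Mass balance: 32·16 = 1.7·Cₑ + 14.3·5.5.
Cₑ = (512 − 78.65) / 1.7 = 254.9 mg/L.

255 mg/L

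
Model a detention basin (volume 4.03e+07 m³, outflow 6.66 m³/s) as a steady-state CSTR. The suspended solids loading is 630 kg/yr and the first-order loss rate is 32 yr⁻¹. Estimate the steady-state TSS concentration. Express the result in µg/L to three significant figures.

Outflow Q = 6.66 m³/s × 3.156e+07 s/yr = 2.102e+08 m³/yr.
Steady-state CSTR mass balance: W = Q·C + k·V·C, so C = W/(Q + kV).
Q + kV = 2.102e+08 + 32·4.03e+07 = 1.5e+09 m³/yr.
C = 630/1.5e+09 = 4.201e-07 kg/m³ = 0.0004201 mg/L = 0.4201 µg/L.

0.420 µg/L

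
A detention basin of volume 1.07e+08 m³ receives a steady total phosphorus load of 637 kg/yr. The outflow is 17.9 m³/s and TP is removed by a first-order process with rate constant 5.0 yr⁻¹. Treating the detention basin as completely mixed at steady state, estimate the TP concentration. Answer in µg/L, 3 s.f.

Outflow Q = 17.9 m³/s × 3.156e+07 s/yr = 5.649e+08 m³/yr.
Steady-state CSTR mass balance: W = Q·C + k·V·C, so C = W/(Q + kV).
Q + kV = 5.649e+08 + 5.0·1.07e+08 = 1.1e+09 m³/yr.
C = 637/1.1e+09 = 5.792e-07 kg/m³ = 0.0005792 mg/L = 0.5792 µg/L.

0.579 µg/L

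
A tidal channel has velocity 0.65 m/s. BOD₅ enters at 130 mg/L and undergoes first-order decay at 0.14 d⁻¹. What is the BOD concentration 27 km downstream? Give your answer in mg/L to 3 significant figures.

Travel time t = 27 km / 0.65 m/s = 2.7e+04/0.65 = 4.154e+04 s = 0.4808 d.
First-order decay: C = 130·exp(−0.14·0.4808) = 130·0.9349 = 121.5 mg/L.

122 mg/L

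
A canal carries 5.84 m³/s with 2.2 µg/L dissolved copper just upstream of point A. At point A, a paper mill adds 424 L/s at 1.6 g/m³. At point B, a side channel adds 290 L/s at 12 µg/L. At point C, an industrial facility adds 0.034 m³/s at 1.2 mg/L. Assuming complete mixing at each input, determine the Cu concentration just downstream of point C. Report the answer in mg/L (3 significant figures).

0.112 mg/L

2.2 µg/L = 0.0022 mg/L.
424 L/s = 0.424 m³/s.
After input A: C = (5.84·0.0022 + 0.424·1.6) / 6.264 = 0.1104 mg/L.
290 L/s = 0.29 m³/s.
12 µg/L = 0.012 mg/L.
After input B: C = (6.264·0.1104 + 0.29·0.012) / 6.554 = 0.106 mg/L.
After input C: C = (6.554·0.106 + 0.034·1.2) / 6.588 = 0.1116 mg/L.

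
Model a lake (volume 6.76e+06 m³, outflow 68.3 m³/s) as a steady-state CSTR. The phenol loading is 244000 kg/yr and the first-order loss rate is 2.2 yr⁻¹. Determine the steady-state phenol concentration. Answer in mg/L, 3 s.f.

0.112 mg/L

Outflow Q = 68.3 m³/s × 3.156e+07 s/yr = 2.155e+09 m³/yr.
Steady-state CSTR mass balance: W = Q·C + k·V·C, so C = W/(Q + kV).
Q + kV = 2.155e+09 + 2.2·6.76e+06 = 2.17e+09 m³/yr.
C = 244000/2.17e+09 = 0.0001124 kg/m³ = 0.1124 mg/L.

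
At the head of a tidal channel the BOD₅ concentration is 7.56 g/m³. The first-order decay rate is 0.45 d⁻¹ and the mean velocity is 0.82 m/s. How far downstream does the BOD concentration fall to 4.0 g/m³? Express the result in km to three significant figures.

From C = C₀·e^(−kt), t = ln(C₀/C)/k = ln(7.56/4.0)/0.45 = 0.6366/0.45 = 1.415 d.
Distance = v·t = 0.82 m/s × 1.222e+05 s = 1.002e+05 m = 100.2 km.

100 km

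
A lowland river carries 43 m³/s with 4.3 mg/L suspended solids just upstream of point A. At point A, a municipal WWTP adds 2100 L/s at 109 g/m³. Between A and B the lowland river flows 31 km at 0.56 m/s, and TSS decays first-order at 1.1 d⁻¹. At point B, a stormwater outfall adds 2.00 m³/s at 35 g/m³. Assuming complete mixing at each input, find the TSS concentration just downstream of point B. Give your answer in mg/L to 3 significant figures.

5.83 mg/L

2100 L/s = 2.1 m³/s.
After input A: C = (43·4.3 + 2.1·109) / 45.1 = 9.175 mg/L.
Over the 31 km reach to input B (t = 5.536e+04 s = 0.6407 d), decay gives C = 9.175·exp(−1.1·0.6407) = 4.535 mg/L.
After input B: C = (45.1·4.535 + 2·35) / 47.1 = 5.828 mg/L.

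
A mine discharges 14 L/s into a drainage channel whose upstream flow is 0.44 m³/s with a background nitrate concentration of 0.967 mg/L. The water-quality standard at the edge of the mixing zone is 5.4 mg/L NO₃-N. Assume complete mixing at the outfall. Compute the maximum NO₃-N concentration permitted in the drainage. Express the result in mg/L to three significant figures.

14 L/s = 0.014 m³/s.
Mass balance: 5.4·0.454 = 0.014·Cₑ + 0.44·0.967.
Cₑ = (2.452 − 0.4255) / 0.014 = 144.7 mg/L.

145 mg/L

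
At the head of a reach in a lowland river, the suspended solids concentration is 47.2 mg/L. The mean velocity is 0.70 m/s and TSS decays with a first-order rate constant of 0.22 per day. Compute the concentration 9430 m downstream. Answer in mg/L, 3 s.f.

45.6 mg/L

Travel time t = 9430 m / 0.70 m/s = 9430/0.70 = 1.347e+04 s = 0.1559 d.
First-order decay: C = 47.2·exp(−0.22·0.1559) = 47.2·0.9663 = 45.61 mg/L.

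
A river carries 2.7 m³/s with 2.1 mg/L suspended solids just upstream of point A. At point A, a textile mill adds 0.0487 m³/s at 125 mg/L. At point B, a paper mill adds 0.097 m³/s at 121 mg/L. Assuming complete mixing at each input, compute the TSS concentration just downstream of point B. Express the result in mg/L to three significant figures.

After input A: C = (2.7·2.1 + 0.0487·125) / 2.749 = 4.277 mg/L.
After input B: C = (2.749·4.277 + 0.097·121) / 2.846 = 8.256 mg/L.

8.26 mg/L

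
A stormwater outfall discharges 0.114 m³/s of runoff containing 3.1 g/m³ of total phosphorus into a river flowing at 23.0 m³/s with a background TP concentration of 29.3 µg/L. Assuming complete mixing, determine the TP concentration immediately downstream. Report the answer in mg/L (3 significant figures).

0.0444 mg/L

29.3 µg/L = 0.0293 mg/L.
Conservation of mass across the mixing zone: C = (0.114·3.1 + 23·0.0293) / (0.114 + 23) = 1.027/23.11 = 0.04444 mg/L.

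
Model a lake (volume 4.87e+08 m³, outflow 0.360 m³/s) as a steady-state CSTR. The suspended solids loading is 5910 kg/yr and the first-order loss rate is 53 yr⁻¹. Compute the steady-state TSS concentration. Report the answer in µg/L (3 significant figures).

0.229 µg/L

Outflow Q = 0.360 m³/s × 3.156e+07 s/yr = 1.136e+07 m³/yr.
Steady-state CSTR mass balance: W = Q·C + k·V·C, so C = W/(Q + kV).
Q + kV = 1.136e+07 + 53·4.87e+08 = 2.582e+10 m³/yr.
C = 5910/2.582e+10 = 2.289e-07 kg/m³ = 0.0002289 mg/L = 0.2289 µg/L.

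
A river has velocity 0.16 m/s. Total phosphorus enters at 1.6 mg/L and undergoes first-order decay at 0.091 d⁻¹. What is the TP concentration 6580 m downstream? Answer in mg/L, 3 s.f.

Travel time t = 6580 m / 0.16 m/s = 6580/0.16 = 4.112e+04 s = 0.476 d.
First-order decay: C = 1.6·exp(−0.091·0.476) = 1.6·0.9576 = 1.532 mg/L.

1.53 mg/L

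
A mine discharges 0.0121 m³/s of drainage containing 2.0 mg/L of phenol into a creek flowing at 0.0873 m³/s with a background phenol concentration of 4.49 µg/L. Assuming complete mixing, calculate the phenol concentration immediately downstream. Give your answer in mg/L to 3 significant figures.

4.49 µg/L = 0.00449 mg/L.
By mass balance at complete mixing, C = (0.0121·2 + 0.0873·0.00449) / (0.0121 + 0.0873) = 0.02459/0.0994 = 0.2474 mg/L.

0.247 mg/L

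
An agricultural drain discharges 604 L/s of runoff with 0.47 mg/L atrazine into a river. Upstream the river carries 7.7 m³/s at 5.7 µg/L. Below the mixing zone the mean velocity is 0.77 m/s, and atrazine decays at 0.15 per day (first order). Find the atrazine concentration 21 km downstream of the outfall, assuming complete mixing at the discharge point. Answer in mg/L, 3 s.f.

0.0376 mg/L

604 L/s = 0.604 m³/s.
5.7 µg/L = 0.0057 mg/L.
After complete mixing, C₀ = (0.604·0.47 + 7.7·0.0057) / 8.304 = 0.03947 mg/L.
Travel time t = 2.1e+04 m / 0.77 m/s = 2.727e+04 s = 0.3157 d.
C = 0.03947·exp(−0.15·0.3157) = 0.03947·0.9538 = 0.03765 mg/L.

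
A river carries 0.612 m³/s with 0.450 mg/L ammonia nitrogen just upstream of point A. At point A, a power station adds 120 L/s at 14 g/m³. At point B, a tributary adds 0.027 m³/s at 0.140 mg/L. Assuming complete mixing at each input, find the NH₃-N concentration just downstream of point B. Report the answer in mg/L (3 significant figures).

2.58 mg/L

120 L/s = 0.12 m³/s.
After input A: C = (0.612·0.45 + 0.12·14) / 0.732 = 2.671 mg/L.
After input B: C = (0.732·2.671 + 0.027·0.14) / 0.759 = 2.581 mg/L.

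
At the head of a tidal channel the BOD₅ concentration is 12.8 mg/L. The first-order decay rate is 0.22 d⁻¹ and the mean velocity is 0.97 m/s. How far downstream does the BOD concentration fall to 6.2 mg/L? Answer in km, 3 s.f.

From C = C₀·e^(−kt), t = ln(C₀/C)/k = ln(12.8/6.2)/0.22 = 0.7249/0.22 = 3.295 d.
Distance = v·t = 0.97 m/s × 2.847e+05 s = 2.761e+05 m = 276.1 km.

276 km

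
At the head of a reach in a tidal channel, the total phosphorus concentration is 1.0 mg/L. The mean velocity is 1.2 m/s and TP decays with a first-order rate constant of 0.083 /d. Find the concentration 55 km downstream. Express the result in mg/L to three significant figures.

0.957 mg/L

Travel time t = 55 km / 1.2 m/s = 5.5e+04/1.2 = 4.583e+04 s = 0.5305 d.
First-order decay: C = 1.0·exp(−0.083·0.5305) = 1.0·0.9569 = 0.9569 mg/L.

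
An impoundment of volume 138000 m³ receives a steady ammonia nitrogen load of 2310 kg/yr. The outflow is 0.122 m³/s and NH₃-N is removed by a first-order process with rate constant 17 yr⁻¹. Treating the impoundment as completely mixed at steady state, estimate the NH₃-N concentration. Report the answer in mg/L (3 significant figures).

Outflow Q = 0.122 m³/s × 3.156e+07 s/yr = 3.85e+06 m³/yr.
Steady-state CSTR mass balance: W = Q·C + k·V·C, so C = W/(Q + kV).
Q + kV = 3.85e+06 + 17·138000 = 6.196e+06 m³/yr.
C = 2310/6.196e+06 = 0.0003728 kg/m³ = 0.3728 mg/L.

0.373 mg/L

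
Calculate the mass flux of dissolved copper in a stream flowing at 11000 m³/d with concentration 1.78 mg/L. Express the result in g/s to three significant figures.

0.227 g/s

11000 m³/d = 0.1273 m³/s.
Mass flux = Q·C = 0.1273 m³/s × 1.78 g/m³ = 0.2266 g/s.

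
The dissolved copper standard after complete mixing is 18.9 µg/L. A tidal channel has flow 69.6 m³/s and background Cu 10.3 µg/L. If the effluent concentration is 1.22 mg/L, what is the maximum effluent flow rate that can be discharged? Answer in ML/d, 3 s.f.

43.1 ML/d

10.3 µg/L = 0.0103 mg/L.
18.9 µg/L = 0.0189 mg/L.
Mass balance at complete mixing: C_std·(Q_w + Q_r) = Q_w·C_e + Q_r·C_b.
Rearranging, Q_w = Q_r·(C_std − C_b)/(C_e − C_std) = 69.6·(0.0189 − 0.0103) / (1.22 − 0.0189) = 0.4983 m³/s.
= 43.06 ML/d.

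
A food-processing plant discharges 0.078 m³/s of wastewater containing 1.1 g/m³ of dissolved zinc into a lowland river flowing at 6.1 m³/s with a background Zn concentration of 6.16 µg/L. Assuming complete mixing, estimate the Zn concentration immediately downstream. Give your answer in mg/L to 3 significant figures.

0.0200 mg/L

6.16 µg/L = 0.00616 mg/L.
Conservation of mass across the mixing zone: C = (0.078·1.1 + 6.1·0.00616) / (0.078 + 6.1) = 0.1234/6.178 = 0.01997 mg/L.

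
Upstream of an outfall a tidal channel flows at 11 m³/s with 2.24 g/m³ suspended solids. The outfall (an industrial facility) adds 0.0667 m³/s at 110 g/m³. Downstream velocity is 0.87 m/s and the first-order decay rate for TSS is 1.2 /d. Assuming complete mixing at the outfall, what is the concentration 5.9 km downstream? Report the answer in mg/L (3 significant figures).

2.63 mg/L

After complete mixing, C₀ = (0.0667·110 + 11·2.24) / 11.07 = 2.889 mg/L.
Travel time t = 5900 m / 0.87 m/s = 6782 s = 0.07849 d.
C = 2.889·exp(−1.2·0.07849) = 2.889·0.9101 = 2.63 mg/L.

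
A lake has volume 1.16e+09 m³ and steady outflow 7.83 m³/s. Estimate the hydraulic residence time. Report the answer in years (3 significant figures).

Q = 7.83 m³/s × 3.156e+07 s/yr = 2.471e+08 m³/yr.
Hydraulic residence time τ = V/Q = 1.16e+09/2.471e+08 = 4.695 yr.

4.69 yr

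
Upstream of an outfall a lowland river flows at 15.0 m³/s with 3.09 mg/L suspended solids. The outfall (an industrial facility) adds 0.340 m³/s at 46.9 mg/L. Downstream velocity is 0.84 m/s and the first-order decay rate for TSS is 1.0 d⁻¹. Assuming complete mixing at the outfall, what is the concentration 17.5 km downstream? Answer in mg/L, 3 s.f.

After complete mixing, C₀ = (0.34·46.9 + 15·3.09) / 15.34 = 4.061 mg/L.
Travel time t = 1.75e+04 m / 0.84 m/s = 2.083e+04 s = 0.2411 d.
C = 4.061·exp(−1.0·0.2411) = 4.061·0.7857 = 3.191 mg/L.

3.19 mg/L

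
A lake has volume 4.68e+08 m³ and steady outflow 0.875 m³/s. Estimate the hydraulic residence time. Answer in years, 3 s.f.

16.9 yr

Q = 0.875 m³/s × 3.156e+07 s/yr = 2.761e+07 m³/yr.
Hydraulic residence time τ = V/Q = 4.68e+08/2.761e+07 = 16.95 yr.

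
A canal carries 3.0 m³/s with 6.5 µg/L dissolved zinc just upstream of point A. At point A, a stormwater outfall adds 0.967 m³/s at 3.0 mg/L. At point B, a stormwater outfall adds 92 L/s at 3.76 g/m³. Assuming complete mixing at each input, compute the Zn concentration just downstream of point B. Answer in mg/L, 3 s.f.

6.5 µg/L = 0.0065 mg/L.
After input A: C = (3·0.0065 + 0.967·3) / 3.967 = 0.7362 mg/L.
92 L/s = 0.092 m³/s.
After input B: C = (3.967·0.7362 + 0.092·3.76) / 4.059 = 0.8047 mg/L.

0.805 mg/L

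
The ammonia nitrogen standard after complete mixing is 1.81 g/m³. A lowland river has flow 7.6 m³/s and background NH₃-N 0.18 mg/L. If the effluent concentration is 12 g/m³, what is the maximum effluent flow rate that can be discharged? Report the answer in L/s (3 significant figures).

1220 L/s

Mass balance at complete mixing: C_std·(Q_w + Q_r) = Q_w·C_e + Q_r·C_b.
Rearranging, Q_w = Q_r·(C_std − C_b)/(C_e − C_std) = 7.6·(1.81 − 0.18) / (12 − 1.81) = 1.216 m³/s.
= 1216 L/s.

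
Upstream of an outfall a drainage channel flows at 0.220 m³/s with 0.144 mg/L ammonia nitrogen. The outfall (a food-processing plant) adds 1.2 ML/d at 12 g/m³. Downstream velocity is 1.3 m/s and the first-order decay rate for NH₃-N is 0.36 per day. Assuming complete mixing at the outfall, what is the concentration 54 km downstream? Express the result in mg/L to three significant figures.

1.2 ML/d = 0.01389 m³/s.
After complete mixing, C₀ = (0.01389·12 + 0.22·0.144) / 0.2339 = 0.848 mg/L.
Travel time t = 5.4e+04 m / 1.3 m/s = 4.154e+04 s = 0.4808 d.
C = 0.848·exp(−0.36·0.4808) = 0.848·0.8411 = 0.7133 mg/L.

0.713 mg/L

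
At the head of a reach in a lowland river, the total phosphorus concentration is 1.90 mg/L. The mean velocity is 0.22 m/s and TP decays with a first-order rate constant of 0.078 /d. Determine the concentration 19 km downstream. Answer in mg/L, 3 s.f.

1.76 mg/L

Travel time t = 19 km / 0.22 m/s = 1.9e+04/0.22 = 8.636e+04 s = 0.9996 d.
First-order decay: C = 1.90·exp(−0.078·0.9996) = 1.90·0.925 = 1.757 mg/L.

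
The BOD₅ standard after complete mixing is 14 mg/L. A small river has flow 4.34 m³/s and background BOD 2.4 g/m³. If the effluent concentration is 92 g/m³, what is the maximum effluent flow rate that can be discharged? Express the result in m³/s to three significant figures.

0.645 m³/s

Mass balance at complete mixing: C_std·(Q_w + Q_r) = Q_w·C_e + Q_r·C_b.
Rearranging, Q_w = Q_r·(C_std − C_b)/(C_e − C_std) = 4.34·(14 − 2.4) / (92 − 14) = 0.6454 m³/s.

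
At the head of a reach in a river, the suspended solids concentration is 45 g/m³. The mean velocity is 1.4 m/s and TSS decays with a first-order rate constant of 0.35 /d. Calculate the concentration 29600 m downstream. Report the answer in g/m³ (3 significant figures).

41.3 g/m³

Travel time t = 29600 m / 1.4 m/s = 2.96e+04/1.4 = 2.114e+04 s = 0.2447 d.
First-order decay: C = 45·exp(−0.35·0.2447) = 45·0.9179 = 41.31 g/m³.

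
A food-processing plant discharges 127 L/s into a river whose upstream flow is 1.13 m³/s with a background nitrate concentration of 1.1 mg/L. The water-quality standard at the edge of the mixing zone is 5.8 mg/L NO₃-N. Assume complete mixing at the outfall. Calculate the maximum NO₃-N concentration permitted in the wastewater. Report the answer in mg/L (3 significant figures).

127 L/s = 0.127 m³/s.
Mass balance: 5.8·1.257 = 0.127·Cₑ + 1.13·1.1.
Cₑ = (7.291 − 1.243) / 0.127 = 47.62 mg/L.

47.6 mg/L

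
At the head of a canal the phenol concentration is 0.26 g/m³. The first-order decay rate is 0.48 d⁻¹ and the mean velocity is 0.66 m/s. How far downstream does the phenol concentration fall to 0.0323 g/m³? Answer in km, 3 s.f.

248 km

From C = C₀·e^(−kt), t = ln(C₀/C)/k = ln(0.26/0.0323)/0.48 = 2.086/0.48 = 4.345 d.
Distance = v·t = 0.66 m/s × 3.754e+05 s = 2.478e+05 m = 247.8 km.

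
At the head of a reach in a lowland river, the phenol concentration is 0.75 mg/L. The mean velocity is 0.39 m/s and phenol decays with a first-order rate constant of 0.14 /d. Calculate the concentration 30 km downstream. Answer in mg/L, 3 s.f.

0.662 mg/L

Travel time t = 30 km / 0.39 m/s = 3e+04/0.39 = 7.692e+04 s = 0.8903 d.
First-order decay: C = 0.75·exp(−0.14·0.8903) = 0.75·0.8828 = 0.6621 mg/L.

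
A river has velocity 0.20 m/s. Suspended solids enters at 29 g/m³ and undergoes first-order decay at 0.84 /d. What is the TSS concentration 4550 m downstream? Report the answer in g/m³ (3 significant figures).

23.2 g/m³

Travel time t = 4550 m / 0.20 m/s = 4550/0.20 = 2.275e+04 s = 0.2633 d.
First-order decay: C = 29·exp(−0.84·0.2633) = 29·0.8016 = 23.25 g/m³.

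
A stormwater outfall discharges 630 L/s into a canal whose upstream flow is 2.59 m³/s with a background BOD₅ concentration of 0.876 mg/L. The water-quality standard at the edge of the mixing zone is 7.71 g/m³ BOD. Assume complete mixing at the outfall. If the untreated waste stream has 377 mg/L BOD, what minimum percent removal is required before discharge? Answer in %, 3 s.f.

90.5 %

630 L/s = 0.63 m³/s.
Mass balance: 7.71·3.22 = 0.63·Cₑ + 2.59·0.876.
Cₑ = (24.83 − 2.269) / 0.63 = 35.81 mg/L.
Required removal = 1 − 35.81/377 = 90.5 %.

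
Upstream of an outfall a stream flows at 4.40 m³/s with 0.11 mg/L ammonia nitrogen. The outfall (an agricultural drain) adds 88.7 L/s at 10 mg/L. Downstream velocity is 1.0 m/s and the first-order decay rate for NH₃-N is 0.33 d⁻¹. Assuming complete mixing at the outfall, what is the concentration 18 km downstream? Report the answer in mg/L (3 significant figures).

0.285 mg/L

88.7 L/s = 0.0887 m³/s.
After complete mixing, C₀ = (0.0887·10 + 4.4·0.11) / 4.489 = 0.3054 mg/L.
Travel time t = 1.8e+04 m / 1.0 m/s = 1.8e+04 s = 0.2083 d.
C = 0.3054·exp(−0.33·0.2083) = 0.3054·0.9336 = 0.2851 mg/L.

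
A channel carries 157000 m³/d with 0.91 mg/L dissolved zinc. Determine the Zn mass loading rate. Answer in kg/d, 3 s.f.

157000 m³/d = 1.817 m³/s.
Mass flux = Q·C = 1.817 m³/s × 0.91 g/m³ = 1.654 g/s.
= 1.654 g/s × 86.4 = 142.9 kg/d.

143 kg/d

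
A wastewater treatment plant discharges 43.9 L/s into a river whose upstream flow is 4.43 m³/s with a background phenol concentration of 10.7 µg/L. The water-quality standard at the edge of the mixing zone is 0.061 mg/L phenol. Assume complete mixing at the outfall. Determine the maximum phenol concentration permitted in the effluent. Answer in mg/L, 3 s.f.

5.14 mg/L

43.9 L/s = 0.0439 m³/s.
10.7 µg/L = 0.0107 mg/L.
Mass balance: 0.061·4.474 = 0.0439·Cₑ + 4.43·0.0107.
Cₑ = (0.2729 − 0.0474) / 0.0439 = 5.137 mg/L.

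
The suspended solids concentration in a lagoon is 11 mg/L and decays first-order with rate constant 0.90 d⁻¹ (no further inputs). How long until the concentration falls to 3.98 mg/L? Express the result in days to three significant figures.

t = ln(C₀/C)/k = ln(11/3.98)/0.90 = 1.017/0.90 = 1.13 d.

1.13 d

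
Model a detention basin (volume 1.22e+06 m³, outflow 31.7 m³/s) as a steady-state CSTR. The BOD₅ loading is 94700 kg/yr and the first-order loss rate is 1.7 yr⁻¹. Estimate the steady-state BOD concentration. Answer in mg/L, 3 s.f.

Outflow Q = 31.7 m³/s × 3.156e+07 s/yr = 1e+09 m³/yr.
Steady-state CSTR mass balance: W = Q·C + k·V·C, so C = W/(Q + kV).
Q + kV = 1e+09 + 1.7·1.22e+06 = 1.002e+09 m³/yr.
C = 94700/1.002e+09 = 9.447e-05 kg/m³ = 0.09447 mg/L.

0.0945 mg/L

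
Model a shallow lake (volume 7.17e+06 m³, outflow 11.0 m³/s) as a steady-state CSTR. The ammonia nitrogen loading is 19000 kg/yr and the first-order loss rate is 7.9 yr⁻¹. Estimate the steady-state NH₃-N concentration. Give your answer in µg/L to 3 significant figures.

Outflow Q = 11.0 m³/s × 3.156e+07 s/yr = 3.471e+08 m³/yr.
Steady-state CSTR mass balance: W = Q·C + k·V·C, so C = W/(Q + kV).
Q + kV = 3.471e+08 + 7.9·7.17e+06 = 4.038e+08 m³/yr.
C = 19000/4.038e+08 = 4.706e-05 kg/m³ = 0.04706 mg/L = 47.06 µg/L.

47.1 µg/L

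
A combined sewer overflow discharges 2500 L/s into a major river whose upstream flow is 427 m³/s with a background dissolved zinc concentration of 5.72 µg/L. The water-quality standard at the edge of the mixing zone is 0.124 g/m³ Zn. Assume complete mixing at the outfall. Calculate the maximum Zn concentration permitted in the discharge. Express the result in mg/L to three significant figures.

20.3 mg/L

2500 L/s = 2.5 m³/s.
5.72 µg/L = 0.00572 mg/L.
Mass balance: 0.124·429.5 = 2.5·Cₑ + 427·0.00572.
Cₑ = (53.26 − 2.442) / 2.5 = 20.33 mg/L.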